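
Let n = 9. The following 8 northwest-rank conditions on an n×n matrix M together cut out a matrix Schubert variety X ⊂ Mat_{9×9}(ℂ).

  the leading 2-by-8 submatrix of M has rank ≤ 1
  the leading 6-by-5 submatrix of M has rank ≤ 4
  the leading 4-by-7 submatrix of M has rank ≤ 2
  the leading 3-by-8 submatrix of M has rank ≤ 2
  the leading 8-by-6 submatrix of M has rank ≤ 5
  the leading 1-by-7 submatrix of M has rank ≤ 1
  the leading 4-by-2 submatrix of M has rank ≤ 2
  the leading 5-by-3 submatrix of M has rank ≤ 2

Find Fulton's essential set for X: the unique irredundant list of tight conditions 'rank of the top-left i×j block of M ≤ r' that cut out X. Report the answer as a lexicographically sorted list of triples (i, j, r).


The tightest implied rank at each (i,j), from the 8 conditions:

  R[1]: 1 | 1 | 1 | 1 | 1 | 1 | 1 | 1 | 1
  R[2]: 1 | 1 | 1 | 1 | 1 | 1 | 1 | 1 | 2
  R[3]: 1 | 2 | 2 | 2 | 2 | 2 | 2 | 2 | 3
  R[4]: 1 | 2 | 2 | 2 | 2 | 2 | 2 | 3 | 4
  R[5]: 1 | 2 | 2 | 3 | 3 | 3 | 3 | 4 | 5
  R[6]: 1 | 2 | 3 | 4 | 4 | 4 | 4 | 5 | 6
  R[7]: 1 | 2 | 3 | 4 | 5 | 5 | 5 | 6 | 7
  R[8]: 1 | 2 | 3 | 4 | 5 | 5 | 6 | 7 | 8
  R[9]: 1 | 2 | 3 | 4 | 5 | 6 | 7 | 8 | 9

giving w = (1, 9, 2, 8, 4, 3, 5, 7, 6) via Δ²R.

ℓ(w)=14; the 4 essential cells (i,j,r):

[(2, 8, 1), (4, 7, 2), (5, 3, 2), (8, 6, 5)]


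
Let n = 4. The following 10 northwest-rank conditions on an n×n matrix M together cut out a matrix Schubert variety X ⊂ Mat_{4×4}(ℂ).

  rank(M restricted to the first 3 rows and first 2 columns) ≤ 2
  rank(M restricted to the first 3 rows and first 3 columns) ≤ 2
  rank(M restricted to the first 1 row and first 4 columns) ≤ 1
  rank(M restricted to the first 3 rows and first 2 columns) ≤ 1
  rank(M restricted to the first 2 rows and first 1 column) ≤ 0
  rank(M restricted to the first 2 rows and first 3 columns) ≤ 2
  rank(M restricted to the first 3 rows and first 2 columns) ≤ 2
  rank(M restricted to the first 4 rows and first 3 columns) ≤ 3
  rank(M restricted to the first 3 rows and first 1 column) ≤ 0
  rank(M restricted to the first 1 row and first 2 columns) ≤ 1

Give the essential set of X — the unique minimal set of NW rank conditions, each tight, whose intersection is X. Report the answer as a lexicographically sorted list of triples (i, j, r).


The tightest implied rank at each (i,j), from the 10 conditions:

  i=1: 0 1 1 1
  i=2: 0 1 2 2
  i=3: 0 1 2 3
  i=4: 1 2 3 4

the unique w with this rank table is (2, 3, 4, 1).

Rothe diagram D(w) (3 cells), 1 SE-corner (essential condition):

[(3, 1, 0)]


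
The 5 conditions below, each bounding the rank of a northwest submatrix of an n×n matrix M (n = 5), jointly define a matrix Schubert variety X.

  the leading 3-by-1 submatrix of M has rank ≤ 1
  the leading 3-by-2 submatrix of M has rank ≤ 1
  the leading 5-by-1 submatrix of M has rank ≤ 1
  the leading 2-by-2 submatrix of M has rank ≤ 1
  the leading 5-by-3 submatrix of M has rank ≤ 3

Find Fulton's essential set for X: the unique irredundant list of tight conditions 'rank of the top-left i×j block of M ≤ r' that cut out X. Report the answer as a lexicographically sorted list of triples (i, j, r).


Computing R[i][j] = min implied NW-rank bound (n=5, 5 conditions):

  R[1]: 1  1  1  1  1
  R[2]: 1  1  2  2  2
  R[3]: 1  1  2  3  3
  R[4]: 1  2  3  4  4
  R[5]: 1  2  3  4  5

giving w = (1, 3, 4, 2, 5) via Δ²R.

Rothe diagram D(w) (2 cells), 1 SE-corner (essential condition):

[(3, 2, 1)]


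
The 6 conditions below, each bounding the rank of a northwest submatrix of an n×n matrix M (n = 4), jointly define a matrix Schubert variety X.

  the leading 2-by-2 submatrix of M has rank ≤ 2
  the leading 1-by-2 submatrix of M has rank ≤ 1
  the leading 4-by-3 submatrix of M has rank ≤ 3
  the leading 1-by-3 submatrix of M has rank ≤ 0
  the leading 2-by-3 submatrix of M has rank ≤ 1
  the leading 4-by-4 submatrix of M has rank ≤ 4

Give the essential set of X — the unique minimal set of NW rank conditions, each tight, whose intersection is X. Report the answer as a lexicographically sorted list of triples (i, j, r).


Computing R[i][j] = min implied NW-rank bound (n=4, 6 conditions):

  R[1]: 0 0 0 1
  R[2]: 1 1 1 2
  R[3]: 1 2 2 3
  R[4]: 1 2 3 4

giving w = (4, 1, 2, 3) via Δ²R.

ℓ(w)=3; the 1 essential cell (i,j,r):

[(1, 3, 0)]


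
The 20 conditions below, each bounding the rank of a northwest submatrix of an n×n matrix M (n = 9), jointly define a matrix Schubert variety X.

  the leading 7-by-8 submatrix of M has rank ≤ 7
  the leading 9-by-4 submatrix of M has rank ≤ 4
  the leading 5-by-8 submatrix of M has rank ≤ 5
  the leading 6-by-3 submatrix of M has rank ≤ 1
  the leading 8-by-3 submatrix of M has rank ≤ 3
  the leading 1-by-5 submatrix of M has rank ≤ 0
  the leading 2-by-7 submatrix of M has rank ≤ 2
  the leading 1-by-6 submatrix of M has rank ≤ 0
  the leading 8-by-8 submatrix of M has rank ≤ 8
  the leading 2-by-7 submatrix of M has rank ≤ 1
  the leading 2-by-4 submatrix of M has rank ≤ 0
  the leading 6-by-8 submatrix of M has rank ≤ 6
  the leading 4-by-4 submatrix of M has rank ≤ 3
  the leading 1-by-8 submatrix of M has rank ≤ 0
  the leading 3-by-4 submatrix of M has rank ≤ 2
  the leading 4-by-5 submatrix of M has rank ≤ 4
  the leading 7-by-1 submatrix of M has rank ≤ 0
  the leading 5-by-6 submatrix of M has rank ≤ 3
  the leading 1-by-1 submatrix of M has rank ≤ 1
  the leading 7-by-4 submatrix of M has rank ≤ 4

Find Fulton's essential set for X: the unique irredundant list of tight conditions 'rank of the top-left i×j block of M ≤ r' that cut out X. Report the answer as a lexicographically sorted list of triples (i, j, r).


Propagating the 20 rank bounds to every northwest block:

  row 1: 0, 0, 0, 0, 0, 0, 0, 0, 1
  row 2: 0, 0, 0, 0, 1, 1, 1, 1, 2
  row 3: 0, 1, 1, 1, 2, 2, 2, 2, 3
  row 4: 0, 1, 1, 2, 3, 3, 3, 3, 4
  row 5: 0, 1, 1, 2, 3, 3, 4, 4, 5
  row 6: 0, 1, 1, 2, 3, 4, 5, 5, 6
  row 7: 0, 1, 2, 3, 4, 5, 6, 6, 7
  row 8: 1, 2, 3, 4, 5, 6, 7, 7, 8
  row 9: 1, 2, 3, 4, 5, 6, 7, 8, 9

the unique w with this rank table is (9, 5, 2, 4, 7, 6, 3, 1, 8).

|D(w)|=21, |Ess(w)|=5:

[(1, 8, 0), (2, 4, 0), (5, 6, 3), (6, 3, 1), (7, 1, 0)]


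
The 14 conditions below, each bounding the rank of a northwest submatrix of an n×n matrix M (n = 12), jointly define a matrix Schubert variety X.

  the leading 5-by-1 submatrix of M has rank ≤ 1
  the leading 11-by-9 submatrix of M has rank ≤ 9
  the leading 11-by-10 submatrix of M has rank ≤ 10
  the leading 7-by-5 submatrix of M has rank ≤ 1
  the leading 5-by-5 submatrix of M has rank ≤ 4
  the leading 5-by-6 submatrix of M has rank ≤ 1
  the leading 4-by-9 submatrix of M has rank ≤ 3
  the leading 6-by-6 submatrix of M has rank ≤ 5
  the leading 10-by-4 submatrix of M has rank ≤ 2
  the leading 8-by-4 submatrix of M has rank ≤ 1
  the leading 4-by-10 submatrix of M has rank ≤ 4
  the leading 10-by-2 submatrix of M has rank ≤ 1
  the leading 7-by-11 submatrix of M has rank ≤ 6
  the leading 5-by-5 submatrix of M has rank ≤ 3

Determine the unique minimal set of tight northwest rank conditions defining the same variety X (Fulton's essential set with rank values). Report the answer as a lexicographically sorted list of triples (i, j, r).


Recovering R(i,j) via the rank-extension bound from the 14 conditions:

  i=1: 1, 1, 1, 1, 1, 1, 1, 1, 1, 1, 1, 1
  i=2: 1, 1, 1, 1, 1, 1, 2, 2, 2, 2, 2, 2
  i=3: 1, 1, 1, 1, 1, 1, 2, 3, 3, 3, 3, 3
  i=4: 1, 1, 1, 1, 1, 1, 2, 3, 3, 4, 4, 4
  i=5: 1, 1, 1, 1, 1, 1, 2, 3, 4, 5, 5, 5
  i=6: 1, 1, 1, 1, 1, 2, 3, 4, 5, 6, 6, 6
  i=7: 1, 1, 1, 1, 1, 2, 3, 4, 5, 6, 6, 7
  i=8: 1, 1, 1, 1, 2, 3, 4, 5, 6, 7, 7, 8
  i=9: 1, 1, 2, 2, 3, 4, 5, 6, 7, 8, 8, 9
  i=10: 1, 1, 2, 2, 3, 4, 5, 6, 7, 8, 9, 10
  i=11: 1, 2, 3, 3, 4, 5, 6, 7, 8, 9, 10, 11
  i=12: 1, 2, 3, 4, 5, 6, 7, 8, 9, 10, 11, 12

giving w = (1, 7, 8, 10, 9, 6, 12, 5, 3, 11, 2, 4) via Δ²R.

Rothe diagram D(w) (36 cells), 7 SE-corners (essential conditions):

[(4, 9, 3), (5, 6, 1), (7, 5, 1), (7, 11, 6), (8, 4, 1), (10, 2, 1), (10, 4, 2)]


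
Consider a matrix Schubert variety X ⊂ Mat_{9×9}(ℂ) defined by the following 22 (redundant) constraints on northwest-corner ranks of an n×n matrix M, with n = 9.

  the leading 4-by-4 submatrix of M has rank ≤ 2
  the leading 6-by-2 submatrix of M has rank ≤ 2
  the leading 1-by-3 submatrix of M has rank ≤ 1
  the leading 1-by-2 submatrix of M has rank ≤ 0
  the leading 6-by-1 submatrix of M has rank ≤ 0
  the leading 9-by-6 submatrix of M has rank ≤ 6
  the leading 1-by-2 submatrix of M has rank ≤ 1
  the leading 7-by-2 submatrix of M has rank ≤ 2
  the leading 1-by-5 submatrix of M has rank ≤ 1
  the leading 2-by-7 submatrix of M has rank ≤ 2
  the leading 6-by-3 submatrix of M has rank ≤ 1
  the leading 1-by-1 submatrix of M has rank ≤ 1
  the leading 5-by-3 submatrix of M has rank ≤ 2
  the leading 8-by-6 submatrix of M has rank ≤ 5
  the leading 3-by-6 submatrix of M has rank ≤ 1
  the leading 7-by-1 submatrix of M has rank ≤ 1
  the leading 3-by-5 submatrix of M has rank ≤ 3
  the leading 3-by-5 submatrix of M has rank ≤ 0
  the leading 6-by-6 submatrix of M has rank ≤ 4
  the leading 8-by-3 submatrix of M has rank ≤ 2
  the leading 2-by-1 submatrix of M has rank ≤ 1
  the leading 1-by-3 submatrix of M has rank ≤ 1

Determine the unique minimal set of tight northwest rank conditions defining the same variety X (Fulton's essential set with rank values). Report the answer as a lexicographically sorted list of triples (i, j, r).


Reconstructing r_w from the 22 given conditions:

  0  0  0  0  0  1  1  1  1
  0  0  0  0  0  1  2  2  2
  0  0  0  0  0  1  2  3  3
  0  1  1  1  1  2  3  4  4
  0  1  1  2  2  3  4  5  5
  0  1  1  2  3  4  5  6  6
  1  2  2  3  4  5  6  7  7
  1  2  2  3  4  5  6  7  8
  1  2  3  4  5  6  7  8  9

second differences of R give the permutation w = (6, 7, 8, 2, 4, 5, 1, 9, 3).

Rothe diagram D(w) (21 cells), 4 SE-corners (essential conditions):

[(3, 5, 0), (6, 1, 0), (6, 3, 1), (8, 3, 2)]


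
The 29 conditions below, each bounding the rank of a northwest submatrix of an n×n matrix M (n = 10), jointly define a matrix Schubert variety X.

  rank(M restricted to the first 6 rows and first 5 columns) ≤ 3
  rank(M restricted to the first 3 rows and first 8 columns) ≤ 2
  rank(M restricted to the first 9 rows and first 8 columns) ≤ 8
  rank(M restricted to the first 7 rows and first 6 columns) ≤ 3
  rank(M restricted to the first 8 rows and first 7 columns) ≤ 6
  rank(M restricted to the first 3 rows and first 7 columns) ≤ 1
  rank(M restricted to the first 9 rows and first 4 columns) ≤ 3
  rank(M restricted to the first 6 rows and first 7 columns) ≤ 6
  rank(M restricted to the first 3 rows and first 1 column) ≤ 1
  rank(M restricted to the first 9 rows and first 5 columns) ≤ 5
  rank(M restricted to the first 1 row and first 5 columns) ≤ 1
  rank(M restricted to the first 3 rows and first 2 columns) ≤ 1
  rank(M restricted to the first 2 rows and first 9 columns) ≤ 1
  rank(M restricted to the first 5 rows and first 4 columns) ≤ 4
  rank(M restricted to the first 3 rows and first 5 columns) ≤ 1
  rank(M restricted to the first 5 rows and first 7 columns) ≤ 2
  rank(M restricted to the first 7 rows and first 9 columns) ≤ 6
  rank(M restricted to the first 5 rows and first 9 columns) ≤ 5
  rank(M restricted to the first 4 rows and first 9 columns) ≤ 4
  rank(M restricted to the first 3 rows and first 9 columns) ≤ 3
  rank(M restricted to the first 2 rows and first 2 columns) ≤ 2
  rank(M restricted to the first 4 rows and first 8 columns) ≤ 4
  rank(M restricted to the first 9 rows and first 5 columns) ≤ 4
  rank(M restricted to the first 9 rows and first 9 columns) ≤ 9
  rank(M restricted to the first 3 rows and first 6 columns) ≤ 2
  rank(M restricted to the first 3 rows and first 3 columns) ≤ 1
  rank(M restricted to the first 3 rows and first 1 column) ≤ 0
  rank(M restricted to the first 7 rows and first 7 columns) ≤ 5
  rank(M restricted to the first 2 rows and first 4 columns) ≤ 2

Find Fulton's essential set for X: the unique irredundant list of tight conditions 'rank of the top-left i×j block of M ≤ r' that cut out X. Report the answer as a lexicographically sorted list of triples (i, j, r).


Propagating the 29 rank bounds to every northwest block:

  R[1]: 0 | 1 | 1 | 1 | 1 | 1 | 1 | 1 | 1 | 1
  R[2]: 0 | 1 | 1 | 1 | 1 | 1 | 1 | 1 | 1 | 2
  R[3]: 0 | 1 | 1 | 1 | 1 | 1 | 1 | 2 | 2 | 3
  R[4]: 1 | 2 | 2 | 2 | 2 | 2 | 2 | 3 | 3 | 4
  R[5]: 1 | 2 | 2 | 2 | 2 | 2 | 2 | 3 | 4 | 5
  R[6]: 1 | 2 | 3 | 3 | 3 | 3 | 3 | 4 | 5 | 6
  R[7]: 1 | 2 | 3 | 3 | 3 | 3 | 4 | 5 | 6 | 7
  R[8]: 1 | 2 | 3 | 3 | 4 | 4 | 5 | 6 | 7 | 8
  R[9]: 1 | 2 | 3 | 3 | 4 | 5 | 6 | 7 | 8 | 9
  R[10]: 1 | 2 | 3 | 4 | 5 | 6 | 7 | 8 | 9 | 10

giving w = (2, 10, 8, 1, 9, 3, 7, 5, 6, 4) via Δ²R.

6 SE-corners of the 25-cell Rothe diagram give Ess(w):

[(2, 9, 1), (3, 1, 0), (3, 7, 1), (5, 7, 2), (7, 6, 3), (9, 4, 3)]


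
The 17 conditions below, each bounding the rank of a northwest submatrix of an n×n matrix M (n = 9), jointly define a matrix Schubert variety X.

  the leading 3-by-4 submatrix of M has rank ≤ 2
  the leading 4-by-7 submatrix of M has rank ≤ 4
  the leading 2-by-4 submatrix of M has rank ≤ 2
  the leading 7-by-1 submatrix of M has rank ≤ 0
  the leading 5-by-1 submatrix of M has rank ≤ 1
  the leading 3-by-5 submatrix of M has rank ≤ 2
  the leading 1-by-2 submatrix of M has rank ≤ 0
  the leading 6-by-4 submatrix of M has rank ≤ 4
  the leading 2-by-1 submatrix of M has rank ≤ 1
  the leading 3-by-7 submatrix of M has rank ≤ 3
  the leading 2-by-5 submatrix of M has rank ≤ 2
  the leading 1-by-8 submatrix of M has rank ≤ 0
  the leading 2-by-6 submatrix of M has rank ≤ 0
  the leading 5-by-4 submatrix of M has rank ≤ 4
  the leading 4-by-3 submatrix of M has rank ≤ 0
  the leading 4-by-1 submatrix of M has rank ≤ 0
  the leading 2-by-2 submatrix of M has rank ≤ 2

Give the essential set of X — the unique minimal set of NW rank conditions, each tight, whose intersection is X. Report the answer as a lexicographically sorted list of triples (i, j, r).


Recovering R(i,j) via the rank-extension bound from the 17 conditions:

  0 | 0 | 0 | 0 | 0 | 0 | 0 | 0 | 1
  0 | 0 | 0 | 0 | 0 | 0 | 1 | 1 | 2
  0 | 0 | 0 | 1 | 1 | 1 | 2 | 2 | 3
  0 | 0 | 0 | 1 | 2 | 2 | 3 | 3 | 4
  0 | 1 | 1 | 2 | 3 | 3 | 4 | 4 | 5
  0 | 1 | 2 | 3 | 4 | 4 | 5 | 5 | 6
  0 | 1 | 2 | 3 | 4 | 5 | 6 | 6 | 7
  1 | 2 | 3 | 4 | 5 | 6 | 7 | 7 | 8
  1 | 2 | 3 | 4 | 5 | 6 | 7 | 8 | 9

second differences of R give the permutation w = (9, 7, 4, 5, 2, 3, 6, 1, 8).

4 SE-corners of the 23-cell Rothe diagram give Ess(w):

[(1, 8, 0), (2, 6, 0), (4, 3, 0), (7, 1, 0)]


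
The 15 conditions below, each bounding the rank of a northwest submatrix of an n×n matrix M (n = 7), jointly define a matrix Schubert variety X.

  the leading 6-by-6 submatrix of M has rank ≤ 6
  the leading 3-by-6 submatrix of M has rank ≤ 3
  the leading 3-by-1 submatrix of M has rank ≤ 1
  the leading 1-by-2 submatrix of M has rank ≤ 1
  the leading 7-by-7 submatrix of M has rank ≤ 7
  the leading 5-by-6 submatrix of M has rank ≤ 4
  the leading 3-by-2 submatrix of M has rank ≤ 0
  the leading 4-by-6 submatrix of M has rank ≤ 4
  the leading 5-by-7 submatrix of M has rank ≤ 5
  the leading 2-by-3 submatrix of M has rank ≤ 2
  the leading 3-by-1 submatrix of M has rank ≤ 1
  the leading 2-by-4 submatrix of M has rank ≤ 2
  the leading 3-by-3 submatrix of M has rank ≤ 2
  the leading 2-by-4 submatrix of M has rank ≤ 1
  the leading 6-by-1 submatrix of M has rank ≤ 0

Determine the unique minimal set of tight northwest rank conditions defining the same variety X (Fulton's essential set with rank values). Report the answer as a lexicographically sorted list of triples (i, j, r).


Rank table r_w(7×7) implied by the 15 constraints:

  i=1: 0 0 1 1 1 1 1
  i=2: 0 0 1 1 2 2 2
  i=3: 0 0 1 2 3 3 3
  i=4: 0 1 2 3 4 4 4
  i=5: 0 1 2 3 4 4 5
  i=6: 0 1 2 3 4 5 6
  i=7: 1 2 3 4 5 6 7

so w = (3, 5, 4, 2, 7, 6, 1).

4 SE-corners of the 11-cell Rothe diagram give Ess(w):

[(2, 4, 1), (3, 2, 0), (5, 6, 4), (6, 1, 0)]


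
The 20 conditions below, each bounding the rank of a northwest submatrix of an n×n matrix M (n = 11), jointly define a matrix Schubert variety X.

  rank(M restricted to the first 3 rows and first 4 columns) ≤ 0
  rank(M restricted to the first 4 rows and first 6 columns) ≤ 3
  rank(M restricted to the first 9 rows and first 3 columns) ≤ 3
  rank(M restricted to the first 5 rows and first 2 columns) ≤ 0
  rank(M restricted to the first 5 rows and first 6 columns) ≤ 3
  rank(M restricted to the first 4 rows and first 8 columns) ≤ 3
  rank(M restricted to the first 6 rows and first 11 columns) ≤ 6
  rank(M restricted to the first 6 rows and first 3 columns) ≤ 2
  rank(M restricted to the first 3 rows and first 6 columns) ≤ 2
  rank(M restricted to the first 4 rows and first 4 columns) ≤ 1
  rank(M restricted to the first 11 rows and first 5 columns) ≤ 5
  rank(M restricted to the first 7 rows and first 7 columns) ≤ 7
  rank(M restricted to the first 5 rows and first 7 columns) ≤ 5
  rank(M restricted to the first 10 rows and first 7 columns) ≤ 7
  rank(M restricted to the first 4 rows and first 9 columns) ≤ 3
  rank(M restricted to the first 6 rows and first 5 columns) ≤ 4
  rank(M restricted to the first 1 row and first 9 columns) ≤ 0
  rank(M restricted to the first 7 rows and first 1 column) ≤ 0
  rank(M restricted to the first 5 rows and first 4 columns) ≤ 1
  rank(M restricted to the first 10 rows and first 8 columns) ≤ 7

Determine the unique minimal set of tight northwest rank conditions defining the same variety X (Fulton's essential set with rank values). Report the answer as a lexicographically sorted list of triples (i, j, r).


Computing R[i][j] = min implied NW-rank bound (n=11, 20 conditions):

  row 1: 0 0 0 0 0 0 0 0 0 1 1
  row 2: 0 0 0 0 1 1 1 1 1 2 2
  row 3: 0 0 0 0 1 2 2 2 2 3 3
  row 4: 0 0 1 1 2 3 3 3 3 4 4
  row 5: 0 0 1 1 2 3 4 4 4 5 5
  row 6: 0 1 2 2 3 4 5 5 5 6 6
  row 7: 0 1 2 3 4 5 6 6 6 7 7
  row 8: 1 2 3 4 5 6 7 7 7 8 8
  row 9: 1 2 3 4 5 6 7 7 8 9 9
  row 10: 1 2 3 4 5 6 7 7 8 9 10
  row 11: 1 2 3 4 5 6 7 8 9 10 11

the unique w with this rank table is (10, 5, 6, 3, 7, 2, 4, 1, 9, 11, 8).

ℓ(w)=26; the 6 essential cells (i,j,r):

[(1, 9, 0), (3, 4, 0), (5, 2, 0), (5, 4, 1), (7, 1, 0), (10, 8, 7)]


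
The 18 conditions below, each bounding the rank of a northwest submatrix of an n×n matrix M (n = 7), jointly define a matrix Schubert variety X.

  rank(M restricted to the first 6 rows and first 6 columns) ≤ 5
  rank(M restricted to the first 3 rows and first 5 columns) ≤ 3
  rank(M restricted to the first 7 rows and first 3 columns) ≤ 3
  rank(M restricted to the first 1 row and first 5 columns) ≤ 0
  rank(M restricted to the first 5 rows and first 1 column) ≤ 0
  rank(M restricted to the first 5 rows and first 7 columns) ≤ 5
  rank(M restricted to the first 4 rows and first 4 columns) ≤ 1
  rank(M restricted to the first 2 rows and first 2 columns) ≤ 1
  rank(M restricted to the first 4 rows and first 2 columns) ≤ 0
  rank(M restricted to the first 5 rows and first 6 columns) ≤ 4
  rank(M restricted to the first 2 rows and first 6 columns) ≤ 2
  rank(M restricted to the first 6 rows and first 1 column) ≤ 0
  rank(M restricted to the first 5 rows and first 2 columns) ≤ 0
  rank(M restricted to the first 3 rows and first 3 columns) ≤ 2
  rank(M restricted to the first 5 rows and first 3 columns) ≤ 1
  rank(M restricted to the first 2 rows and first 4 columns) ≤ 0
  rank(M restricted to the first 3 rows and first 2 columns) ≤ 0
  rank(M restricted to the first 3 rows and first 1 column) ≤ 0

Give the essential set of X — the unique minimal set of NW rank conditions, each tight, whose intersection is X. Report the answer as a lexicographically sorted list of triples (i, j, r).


Propagating the 18 rank bounds to every northwest block:

  row 1: 0, 0, 0, 0, 0, 1, 1
  row 2: 0, 0, 0, 0, 1, 2, 2
  row 3: 0, 0, 1, 1, 2, 3, 3
  row 4: 0, 0, 1, 1, 2, 3, 4
  row 5: 0, 0, 1, 2, 3, 4, 5
  row 6: 0, 1, 2, 3, 4, 5, 6
  row 7: 1, 2, 3, 4, 5, 6, 7

hence w(1..7) = (6, 5, 3, 7, 4, 2, 1).

Rothe diagram D(w) (17 cells), 5 SE-corners (essential conditions):

[(1, 5, 0), (2, 4, 0), (4, 4, 1), (5, 2, 0), (6, 1, 0)]


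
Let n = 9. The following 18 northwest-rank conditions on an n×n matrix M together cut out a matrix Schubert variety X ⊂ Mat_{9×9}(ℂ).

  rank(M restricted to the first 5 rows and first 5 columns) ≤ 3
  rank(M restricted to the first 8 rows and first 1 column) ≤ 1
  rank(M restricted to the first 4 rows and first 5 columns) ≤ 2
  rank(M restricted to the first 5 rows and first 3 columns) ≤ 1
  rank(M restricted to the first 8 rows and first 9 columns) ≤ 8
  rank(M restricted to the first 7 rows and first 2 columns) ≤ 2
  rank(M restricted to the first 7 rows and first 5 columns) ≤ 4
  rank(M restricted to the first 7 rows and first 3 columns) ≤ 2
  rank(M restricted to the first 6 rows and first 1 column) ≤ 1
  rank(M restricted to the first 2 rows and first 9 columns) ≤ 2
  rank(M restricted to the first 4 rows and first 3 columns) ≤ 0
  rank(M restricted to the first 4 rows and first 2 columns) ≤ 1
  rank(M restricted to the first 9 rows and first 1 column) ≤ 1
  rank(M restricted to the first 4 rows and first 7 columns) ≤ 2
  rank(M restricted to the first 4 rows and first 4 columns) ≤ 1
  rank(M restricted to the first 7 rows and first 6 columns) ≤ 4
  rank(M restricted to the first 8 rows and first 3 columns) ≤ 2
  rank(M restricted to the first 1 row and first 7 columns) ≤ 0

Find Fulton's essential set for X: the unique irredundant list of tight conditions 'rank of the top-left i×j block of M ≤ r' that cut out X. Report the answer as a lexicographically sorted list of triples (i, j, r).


Reconstructing r_w from the 18 given conditions:

  row 1: 0 0 0 0 0 0 0 1 1
  row 2: 0 0 0 1 1 1 1 2 2
  row 3: 0 0 0 1 2 2 2 3 3
  row 4: 0 0 0 1 2 2 2 3 4
  row 5: 1 1 1 2 3 3 3 4 5
  row 6: 1 2 2 3 4 4 4 5 6
  row 7: 1 2 2 3 4 4 5 6 7
  row 8: 1 2 2 3 4 5 6 7 8
  row 9: 1 2 3 4 5 6 7 8 9

hence w(1..9) = (8, 4, 5, 9, 1, 2, 7, 6, 3).

Rothe diagram D(w) (21 cells), 5 SE-corners (essential conditions):

[(1, 7, 0), (4, 3, 0), (4, 7, 2), (7, 6, 4), (8, 3, 2)]


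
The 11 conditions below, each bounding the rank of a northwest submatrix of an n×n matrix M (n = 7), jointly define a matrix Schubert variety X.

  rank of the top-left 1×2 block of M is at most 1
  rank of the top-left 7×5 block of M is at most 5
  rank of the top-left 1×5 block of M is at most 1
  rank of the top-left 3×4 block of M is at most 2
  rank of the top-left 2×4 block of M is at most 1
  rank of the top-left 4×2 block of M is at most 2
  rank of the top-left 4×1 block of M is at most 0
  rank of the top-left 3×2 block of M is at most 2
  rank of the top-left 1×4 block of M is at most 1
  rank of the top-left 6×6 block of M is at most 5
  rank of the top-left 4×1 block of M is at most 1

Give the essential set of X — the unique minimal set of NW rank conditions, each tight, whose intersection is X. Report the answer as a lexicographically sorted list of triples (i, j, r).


Computing R[i][j] = min implied NW-rank bound (n=7, 11 conditions):

  i=1: 0 | 1 | 1 | 1 | 1 | 1 | 1
  i=2: 0 | 1 | 1 | 1 | 2 | 2 | 2
  i=3: 0 | 1 | 2 | 2 | 3 | 3 | 3
  i=4: 0 | 1 | 2 | 3 | 4 | 4 | 4
  i=5: 1 | 2 | 3 | 4 | 5 | 5 | 5
  i=6: 1 | 2 | 3 | 4 | 5 | 5 | 6
  i=7: 1 | 2 | 3 | 4 | 5 | 6 | 7

hence w(1..7) = (2, 5, 3, 4, 1, 7, 6).

D(w) has 7 cells with 3 SE-corners; essential set:

[(2, 4, 1), (4, 1, 0), (6, 6, 5)]


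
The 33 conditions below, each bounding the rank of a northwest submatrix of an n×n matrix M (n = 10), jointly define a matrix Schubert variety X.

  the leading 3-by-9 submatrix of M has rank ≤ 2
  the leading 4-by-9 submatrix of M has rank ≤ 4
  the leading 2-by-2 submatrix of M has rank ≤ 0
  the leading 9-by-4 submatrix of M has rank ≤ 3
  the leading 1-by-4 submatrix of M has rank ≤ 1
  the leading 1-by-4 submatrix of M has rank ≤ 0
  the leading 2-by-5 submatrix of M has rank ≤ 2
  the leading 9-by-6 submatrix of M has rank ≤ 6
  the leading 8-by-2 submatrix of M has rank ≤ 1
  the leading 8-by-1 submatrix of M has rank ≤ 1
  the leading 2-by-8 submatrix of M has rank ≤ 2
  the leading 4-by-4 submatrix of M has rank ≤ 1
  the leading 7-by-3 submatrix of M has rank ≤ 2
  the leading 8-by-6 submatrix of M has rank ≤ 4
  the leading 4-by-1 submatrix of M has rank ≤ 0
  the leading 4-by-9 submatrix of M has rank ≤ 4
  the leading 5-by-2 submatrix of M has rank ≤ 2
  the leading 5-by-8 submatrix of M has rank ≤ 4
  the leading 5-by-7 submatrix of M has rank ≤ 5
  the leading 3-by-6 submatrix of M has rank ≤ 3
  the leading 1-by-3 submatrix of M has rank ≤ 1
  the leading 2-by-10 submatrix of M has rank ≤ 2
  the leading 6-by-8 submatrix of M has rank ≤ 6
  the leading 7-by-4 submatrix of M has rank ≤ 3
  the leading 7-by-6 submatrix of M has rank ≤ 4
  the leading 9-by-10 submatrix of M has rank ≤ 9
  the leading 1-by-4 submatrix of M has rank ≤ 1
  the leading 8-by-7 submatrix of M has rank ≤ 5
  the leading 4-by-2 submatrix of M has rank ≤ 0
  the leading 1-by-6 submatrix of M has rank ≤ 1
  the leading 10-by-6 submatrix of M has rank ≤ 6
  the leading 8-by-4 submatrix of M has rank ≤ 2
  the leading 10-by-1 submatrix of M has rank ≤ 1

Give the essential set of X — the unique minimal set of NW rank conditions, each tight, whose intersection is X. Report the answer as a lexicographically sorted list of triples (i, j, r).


Propagating the 33 rank bounds to every northwest block:

  i=1: 0, 0, 0, 0, 1, 1, 1, 1, 1, 1
  i=2: 0, 0, 1, 1, 2, 2, 2, 2, 2, 2
  i=3: 0, 0, 1, 1, 2, 2, 2, 2, 2, 3
  i=4: 0, 0, 1, 1, 2, 3, 3, 3, 3, 4
  i=5: 1, 1, 2, 2, 3, 4, 4, 4, 4, 5
  i=6: 1, 1, 2, 2, 3, 4, 5, 5, 5, 6
  i=7: 1, 1, 2, 2, 3, 4, 5, 6, 6, 7
  i=8: 1, 1, 2, 2, 3, 4, 5, 6, 7, 8
  i=9: 1, 2, 3, 3, 4, 5, 6, 7, 8, 9
  i=10: 1, 2, 3, 4, 5, 6, 7, 8, 9, 10

second differences of R give the permutation w = (5, 3, 10, 6, 1, 7, 8, 9, 2, 4).

Rothe diagram D(w) (22 cells), 6 SE-corners (essential conditions):

[(1, 4, 0), (3, 9, 2), (4, 2, 0), (4, 4, 1), (8, 2, 1), (8, 4, 2)]


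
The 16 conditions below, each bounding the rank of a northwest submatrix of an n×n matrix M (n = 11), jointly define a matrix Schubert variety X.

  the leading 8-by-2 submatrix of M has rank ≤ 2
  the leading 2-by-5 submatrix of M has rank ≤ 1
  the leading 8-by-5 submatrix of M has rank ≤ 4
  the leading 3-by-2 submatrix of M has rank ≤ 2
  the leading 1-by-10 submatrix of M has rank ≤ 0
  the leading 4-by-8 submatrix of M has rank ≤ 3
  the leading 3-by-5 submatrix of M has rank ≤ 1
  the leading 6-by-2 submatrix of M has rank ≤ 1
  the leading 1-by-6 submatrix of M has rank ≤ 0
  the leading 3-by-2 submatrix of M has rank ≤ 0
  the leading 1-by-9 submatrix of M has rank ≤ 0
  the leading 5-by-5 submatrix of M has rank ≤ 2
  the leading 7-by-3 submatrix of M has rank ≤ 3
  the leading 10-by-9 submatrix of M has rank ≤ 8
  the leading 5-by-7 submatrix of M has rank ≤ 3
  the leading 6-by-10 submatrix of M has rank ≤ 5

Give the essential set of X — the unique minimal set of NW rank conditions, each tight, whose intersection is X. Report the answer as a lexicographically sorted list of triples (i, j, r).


The tightest implied rank at each (i,j), from the 16 conditions:

  row 1: 0 | 0 | 0 | 0 | 0 | 0 | 0 | 0 | 0 | 0 | 1
  row 2: 0 | 0 | 1 | 1 | 1 | 1 | 1 | 1 | 1 | 1 | 2
  row 3: 0 | 0 | 1 | 1 | 1 | 2 | 2 | 2 | 2 | 2 | 3
  row 4: 1 | 1 | 2 | 2 | 2 | 3 | 3 | 3 | 3 | 3 | 4
  row 5: 1 | 1 | 2 | 2 | 2 | 3 | 3 | 4 | 4 | 4 | 5
  row 6: 1 | 1 | 2 | 3 | 3 | 4 | 4 | 5 | 5 | 5 | 6
  row 7: 1 | 2 | 3 | 4 | 4 | 5 | 5 | 6 | 6 | 6 | 7
  row 8: 1 | 2 | 3 | 4 | 4 | 5 | 6 | 7 | 7 | 7 | 8
  row 9: 1 | 2 | 3 | 4 | 5 | 6 | 7 | 8 | 8 | 8 | 9
  row 10: 1 | 2 | 3 | 4 | 5 | 6 | 7 | 8 | 8 | 9 | 10
  row 11: 1 | 2 | 3 | 4 | 5 | 6 | 7 | 8 | 9 | 10 | 11

reading off 1-entries of Δ²R: w = (11, 3, 6, 1, 8, 4, 2, 7, 5, 10, 9).

Rothe diagram D(w) (23 cells), 8 SE-corners (essential conditions):

[(1, 10, 0), (3, 2, 0), (3, 5, 1), (5, 5, 2), (5, 7, 3), (6, 2, 1), (8, 5, 4), (10, 9, 8)]


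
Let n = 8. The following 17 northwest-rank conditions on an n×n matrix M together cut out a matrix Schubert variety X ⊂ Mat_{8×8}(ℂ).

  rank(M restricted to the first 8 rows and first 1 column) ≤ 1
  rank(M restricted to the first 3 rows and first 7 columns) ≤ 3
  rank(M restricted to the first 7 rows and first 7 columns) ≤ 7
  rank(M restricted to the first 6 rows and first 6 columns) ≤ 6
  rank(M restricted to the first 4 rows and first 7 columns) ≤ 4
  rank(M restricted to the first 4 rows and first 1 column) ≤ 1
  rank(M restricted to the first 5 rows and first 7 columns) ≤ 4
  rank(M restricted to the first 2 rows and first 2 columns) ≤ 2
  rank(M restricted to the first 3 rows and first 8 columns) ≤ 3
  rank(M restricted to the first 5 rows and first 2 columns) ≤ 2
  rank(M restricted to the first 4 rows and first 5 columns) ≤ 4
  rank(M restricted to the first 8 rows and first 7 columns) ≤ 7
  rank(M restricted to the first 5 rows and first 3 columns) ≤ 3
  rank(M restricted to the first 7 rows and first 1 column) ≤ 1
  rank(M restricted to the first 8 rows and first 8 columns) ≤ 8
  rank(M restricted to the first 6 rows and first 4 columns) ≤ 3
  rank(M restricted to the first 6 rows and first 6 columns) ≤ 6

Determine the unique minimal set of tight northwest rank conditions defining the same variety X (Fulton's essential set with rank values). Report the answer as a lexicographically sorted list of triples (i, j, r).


Reconstructing r_w from the 17 given conditions:

  row 1: 1  1  1  1  1  1  1  1
  row 2: 1  2  2  2  2  2  2  2
  row 3: 1  2  3  3  3  3  3  3
  row 4: 1  2  3  3  4  4  4  4
  row 5: 1  2  3  3  4  4  4  5
  row 6: 1  2  3  3  4  5  5  6
  row 7: 1  2  3  4  5  6  6  7
  row 8: 1  2  3  4  5  6  7  8

the unique w with this rank table is (1, 2, 3, 5, 8, 6, 4, 7).

Fulton essential set (2 of the 5 Rothe cells):

[(5, 7, 4), (6, 4, 3)]


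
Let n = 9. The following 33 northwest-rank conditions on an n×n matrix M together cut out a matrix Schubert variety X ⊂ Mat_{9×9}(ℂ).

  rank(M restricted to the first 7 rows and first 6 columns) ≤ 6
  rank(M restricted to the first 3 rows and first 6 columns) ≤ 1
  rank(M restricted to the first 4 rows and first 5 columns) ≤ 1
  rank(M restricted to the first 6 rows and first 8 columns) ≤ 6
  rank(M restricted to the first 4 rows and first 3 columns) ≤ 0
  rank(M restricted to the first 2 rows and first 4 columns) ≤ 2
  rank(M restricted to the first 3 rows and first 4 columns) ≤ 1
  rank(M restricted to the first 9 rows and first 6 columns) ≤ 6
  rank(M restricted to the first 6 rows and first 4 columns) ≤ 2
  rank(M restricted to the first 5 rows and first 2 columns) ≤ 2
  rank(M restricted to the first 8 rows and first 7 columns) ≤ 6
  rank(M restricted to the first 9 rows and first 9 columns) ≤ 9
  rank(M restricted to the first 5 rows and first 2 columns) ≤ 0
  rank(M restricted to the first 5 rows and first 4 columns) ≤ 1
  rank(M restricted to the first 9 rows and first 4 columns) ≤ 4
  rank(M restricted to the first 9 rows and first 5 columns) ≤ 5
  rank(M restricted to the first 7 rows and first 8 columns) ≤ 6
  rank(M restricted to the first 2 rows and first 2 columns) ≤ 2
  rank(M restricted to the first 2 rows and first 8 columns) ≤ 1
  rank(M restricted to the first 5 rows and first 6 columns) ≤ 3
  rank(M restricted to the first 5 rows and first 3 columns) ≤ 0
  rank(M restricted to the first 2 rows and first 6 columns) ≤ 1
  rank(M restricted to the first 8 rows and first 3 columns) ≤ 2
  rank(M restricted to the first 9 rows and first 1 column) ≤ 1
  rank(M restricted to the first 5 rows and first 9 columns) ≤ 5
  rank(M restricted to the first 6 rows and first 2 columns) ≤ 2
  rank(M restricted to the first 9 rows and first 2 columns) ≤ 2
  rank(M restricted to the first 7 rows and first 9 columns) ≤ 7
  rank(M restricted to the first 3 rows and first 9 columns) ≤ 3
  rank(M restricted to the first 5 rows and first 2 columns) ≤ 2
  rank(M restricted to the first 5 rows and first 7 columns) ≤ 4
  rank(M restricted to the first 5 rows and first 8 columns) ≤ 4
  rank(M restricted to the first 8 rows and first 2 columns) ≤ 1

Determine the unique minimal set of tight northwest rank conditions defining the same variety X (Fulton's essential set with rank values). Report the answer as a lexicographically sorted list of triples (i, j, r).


Computing R[i][j] = min implied NW-rank bound (n=9, 33 conditions):

  0 0 0 1 1 1 1 1 1
  0 0 0 1 1 1 1 1 2
  0 0 0 1 1 1 2 2 3
  0 0 0 1 1 2 3 3 4
  0 0 0 1 2 3 4 4 5
  1 1 1 2 3 4 5 5 6
  1 1 2 3 4 5 6 6 7
  1 1 2 3 4 5 6 7 8
  1 2 3 4 5 6 7 8 9

the unique w with this rank table is (4, 9, 7, 6, 5, 1, 3, 8, 2).

D(w) has 24 cells with 5 SE-corners; essential set:

[(2, 8, 1), (3, 6, 1), (4, 5, 1), (5, 3, 0), (8, 2, 1)]


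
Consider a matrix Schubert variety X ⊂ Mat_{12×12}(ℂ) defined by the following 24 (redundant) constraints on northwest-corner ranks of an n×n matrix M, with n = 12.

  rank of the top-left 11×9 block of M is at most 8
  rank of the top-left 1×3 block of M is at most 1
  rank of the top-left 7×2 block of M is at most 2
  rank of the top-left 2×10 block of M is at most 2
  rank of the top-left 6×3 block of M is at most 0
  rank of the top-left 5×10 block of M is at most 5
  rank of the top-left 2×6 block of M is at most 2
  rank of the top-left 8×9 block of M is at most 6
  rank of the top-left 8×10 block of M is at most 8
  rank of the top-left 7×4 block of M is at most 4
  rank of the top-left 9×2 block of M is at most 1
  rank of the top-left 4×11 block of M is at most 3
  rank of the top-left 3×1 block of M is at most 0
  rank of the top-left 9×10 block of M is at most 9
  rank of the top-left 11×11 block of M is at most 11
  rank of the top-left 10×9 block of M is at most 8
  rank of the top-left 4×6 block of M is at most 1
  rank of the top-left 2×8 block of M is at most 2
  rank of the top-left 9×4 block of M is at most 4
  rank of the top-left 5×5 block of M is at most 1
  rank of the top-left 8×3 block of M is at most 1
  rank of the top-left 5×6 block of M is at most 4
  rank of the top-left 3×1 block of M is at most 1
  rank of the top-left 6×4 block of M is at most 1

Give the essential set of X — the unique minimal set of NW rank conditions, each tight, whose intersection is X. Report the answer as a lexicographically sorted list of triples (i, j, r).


Reconstructing r_w from the 24 given conditions:

  R[1]: 0  0  0  1  1  1  1  1  1  1  1  1
  R[2]: 0  0  0  1  1  1  2  2  2  2  2  2
  R[3]: 0  0  0  1  1  1  2  3  3  3  3  3
  R[4]: 0  0  0  1  1  1  2  3  3  3  3  4
  R[5]: 0  0  0  1  1  2  3  4  4  4  4  5
  R[6]: 0  0  0  1  2  3  4  5  5  5  5  6
  R[7]: 1  1  1  2  3  4  5  6  6  6  6  7
  R[8]: 1  1  1  2  3  4  5  6  6  7  7  8
  R[9]: 1  1  2  3  4  5  6  7  7  8  8  9
  R[10]: 1  2  3  4  5  6  7  8  8  9  9  10
  R[11]: 1  2  3  4  5  6  7  8  8  9  10  11
  R[12]: 1  2  3  4  5  6  7  8  9  10  11  12

second differences of R give the permutation w = (4, 7, 8, 12, 6, 5, 1, 10, 3, 2, 11, 9).

|D(w)|=33, |Ess(w)|=8:

[(4, 6, 1), (4, 11, 3), (5, 5, 1), (6, 3, 0), (8, 3, 1), (8, 9, 6), (9, 2, 1), (11, 9, 8)]


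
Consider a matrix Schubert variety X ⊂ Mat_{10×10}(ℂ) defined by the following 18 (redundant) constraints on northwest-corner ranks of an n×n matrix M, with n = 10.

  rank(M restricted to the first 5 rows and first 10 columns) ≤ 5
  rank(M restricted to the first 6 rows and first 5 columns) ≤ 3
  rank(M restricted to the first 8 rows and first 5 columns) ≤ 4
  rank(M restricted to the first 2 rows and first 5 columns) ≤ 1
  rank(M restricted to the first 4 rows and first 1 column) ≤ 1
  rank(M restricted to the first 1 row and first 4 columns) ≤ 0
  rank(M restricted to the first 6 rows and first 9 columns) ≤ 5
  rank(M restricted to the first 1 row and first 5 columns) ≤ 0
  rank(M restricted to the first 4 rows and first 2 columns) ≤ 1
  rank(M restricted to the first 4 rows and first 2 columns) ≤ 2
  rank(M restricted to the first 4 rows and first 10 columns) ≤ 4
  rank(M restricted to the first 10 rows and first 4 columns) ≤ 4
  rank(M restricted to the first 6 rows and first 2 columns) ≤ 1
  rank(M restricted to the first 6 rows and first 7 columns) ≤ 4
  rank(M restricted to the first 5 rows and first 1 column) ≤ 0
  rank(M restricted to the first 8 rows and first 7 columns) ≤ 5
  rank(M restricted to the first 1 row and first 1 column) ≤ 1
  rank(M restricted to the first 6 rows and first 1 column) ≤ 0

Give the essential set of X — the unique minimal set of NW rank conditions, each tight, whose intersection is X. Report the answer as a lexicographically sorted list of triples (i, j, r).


Recovering R(i,j) via the rank-extension bound from the 18 conditions:

  row 1: 0 | 0 | 0 | 0 | 0 | 1 | 1 | 1 | 1 | 1
  row 2: 0 | 1 | 1 | 1 | 1 | 2 | 2 | 2 | 2 | 2
  row 3: 0 | 1 | 2 | 2 | 2 | 3 | 3 | 3 | 3 | 3
  row 4: 0 | 1 | 2 | 3 | 3 | 4 | 4 | 4 | 4 | 4
  row 5: 0 | 1 | 2 | 3 | 3 | 4 | 4 | 5 | 5 | 5
  row 6: 0 | 1 | 2 | 3 | 3 | 4 | 4 | 5 | 5 | 6
  row 7: 1 | 2 | 3 | 4 | 4 | 5 | 5 | 6 | 6 | 7
  row 8: 1 | 2 | 3 | 4 | 4 | 5 | 5 | 6 | 7 | 8
  row 9: 1 | 2 | 3 | 4 | 5 | 6 | 6 | 7 | 8 | 9
  row 10: 1 | 2 | 3 | 4 | 5 | 6 | 7 | 8 | 9 | 10

so w = (6, 2, 3, 4, 8, 10, 1, 9, 5, 7).

Fulton essential set (7 of the 17 Rothe cells):

[(1, 5, 0), (6, 1, 0), (6, 5, 3), (6, 7, 4), (6, 9, 5), (8, 5, 4), (8, 7, 5)]


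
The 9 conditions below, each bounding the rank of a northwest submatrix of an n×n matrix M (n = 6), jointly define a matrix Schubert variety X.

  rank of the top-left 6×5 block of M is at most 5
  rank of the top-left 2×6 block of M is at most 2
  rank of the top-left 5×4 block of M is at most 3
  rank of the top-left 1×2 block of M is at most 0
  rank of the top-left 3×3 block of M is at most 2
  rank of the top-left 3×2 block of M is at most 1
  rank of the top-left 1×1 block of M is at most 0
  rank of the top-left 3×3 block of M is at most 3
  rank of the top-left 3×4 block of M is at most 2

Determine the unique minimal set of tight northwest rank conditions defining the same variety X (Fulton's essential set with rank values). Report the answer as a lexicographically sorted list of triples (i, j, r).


The tightest implied rank at each (i,j), from the 9 conditions:

  row 1: 0  0  1  1  1  1
  row 2: 1  1  2  2  2  2
  row 3: 1  1  2  2  3  3
  row 4: 1  2  3  3  4  4
  row 5: 1  2  3  3  4  5
  row 6: 1  2  3  4  5  6

giving w = (3, 1, 5, 2, 6, 4) via Δ²R.

Fulton essential set (4 of the 5 Rothe cells):

[(1, 2, 0), (3, 2, 1), (3, 4, 2), (5, 4, 3)]


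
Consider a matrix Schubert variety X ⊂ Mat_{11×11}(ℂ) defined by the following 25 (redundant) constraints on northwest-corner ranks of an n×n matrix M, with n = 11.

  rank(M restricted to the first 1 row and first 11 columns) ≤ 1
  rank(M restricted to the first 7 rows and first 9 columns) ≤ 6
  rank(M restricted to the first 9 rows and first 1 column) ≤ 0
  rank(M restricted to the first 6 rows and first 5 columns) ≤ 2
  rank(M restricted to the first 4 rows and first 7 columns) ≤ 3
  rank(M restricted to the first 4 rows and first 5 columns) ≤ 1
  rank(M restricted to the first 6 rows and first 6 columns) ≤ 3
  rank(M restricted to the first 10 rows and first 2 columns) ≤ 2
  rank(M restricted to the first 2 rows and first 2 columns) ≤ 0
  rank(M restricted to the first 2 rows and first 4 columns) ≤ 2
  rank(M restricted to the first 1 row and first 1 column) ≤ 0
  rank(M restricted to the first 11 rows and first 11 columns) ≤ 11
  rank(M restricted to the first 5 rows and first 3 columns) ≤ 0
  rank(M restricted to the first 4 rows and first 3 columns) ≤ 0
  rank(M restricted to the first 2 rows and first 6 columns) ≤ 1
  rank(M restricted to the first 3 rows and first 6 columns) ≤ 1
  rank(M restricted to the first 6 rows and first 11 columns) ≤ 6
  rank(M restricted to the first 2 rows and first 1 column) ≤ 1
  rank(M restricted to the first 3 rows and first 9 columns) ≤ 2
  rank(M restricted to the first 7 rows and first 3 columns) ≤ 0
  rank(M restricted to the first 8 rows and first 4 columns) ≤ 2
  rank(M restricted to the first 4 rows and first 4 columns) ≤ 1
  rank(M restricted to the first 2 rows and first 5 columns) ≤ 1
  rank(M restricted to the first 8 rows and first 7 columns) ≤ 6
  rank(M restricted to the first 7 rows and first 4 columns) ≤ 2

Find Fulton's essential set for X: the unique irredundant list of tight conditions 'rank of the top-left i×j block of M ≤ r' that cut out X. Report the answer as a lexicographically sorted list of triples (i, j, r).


Recovering R(i,j) via the rank-extension bound from the 25 conditions:

  i=1: 0  0  0  1  1  1  1  1  1  1  1
  i=2: 0  0  0  1  1  1  2  2  2  2  2
  i=3: 0  0  0  1  1  1  2  2  2  3  3
  i=4: 0  0  0  1  1  2  3  3  3  4  4
  i=5: 0  0  0  1  2  3  4  4  4  5  5
  i=6: 0  0  0  1  2  3  4  5  5  6  6
  i=7: 0  0  0  1  2  3  4  5  6  7  7
  i=8: 0  1  1  2  3  4  5  6  7  8  8
  i=9: 0  1  2  3  4  5  6  7  8  9  9
  i=10: 1  2  3  4  5  6  7  8  9  10  10
  i=11: 1  2  3  4  5  6  7  8  9  10  11

reading off 1-entries of Δ²R: w = (4, 7, 10, 6, 5, 8, 9, 2, 3, 1, 11).

ℓ(w)=30; the 5 essential cells (i,j,r):

[(3, 6, 1), (3, 9, 2), (4, 5, 1), (7, 3, 0), (9, 1, 0)]
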